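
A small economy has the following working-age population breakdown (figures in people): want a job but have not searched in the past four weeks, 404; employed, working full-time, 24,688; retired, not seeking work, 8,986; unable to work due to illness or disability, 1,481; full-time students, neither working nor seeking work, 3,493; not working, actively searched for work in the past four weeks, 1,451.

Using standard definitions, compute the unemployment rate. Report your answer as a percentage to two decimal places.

Unemployment rate ≈ 5.55%.

Employed = 24,688.
Unemployed = 1,451.
Labor force = 24,688 + 1,451 = 26,139.
Unemployment rate = 1,451 / 26,139 = 5.55%.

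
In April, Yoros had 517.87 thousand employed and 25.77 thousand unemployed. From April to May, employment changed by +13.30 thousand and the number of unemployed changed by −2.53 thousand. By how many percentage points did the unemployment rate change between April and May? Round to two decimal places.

The unemployment rate changed by −0.55 percentage points.

April: labor force = 517.87 + 25.77 = 543.64; u = 25.77/543.64 = 4.74%.
May: labor force = 531.17 + 23.24 = 554.41; u = 23.24/554.41 = 4.19%.
Change = 4.19% − 4.74% = −0.55 pp.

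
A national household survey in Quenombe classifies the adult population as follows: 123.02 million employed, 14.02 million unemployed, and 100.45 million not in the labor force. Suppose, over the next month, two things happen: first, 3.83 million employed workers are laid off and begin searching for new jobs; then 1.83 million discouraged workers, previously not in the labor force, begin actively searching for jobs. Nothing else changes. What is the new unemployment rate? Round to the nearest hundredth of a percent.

New unemployment rate ≈ 14.17%.

Initially, labor force = 123.02 + 14.02 = 137.04 million, so u = 14.02/137.04 = 10.23%.
After the first change, employed falls and unemployed rises by 3.83; labor force unchanged → E = 119.19, U = 17.85, labor force = 137.04 million.
After the second change, unemployed and labor force both rise by 1.83 → E = 119.19, U = 19.68, labor force = 138.87 million.
New unemployment rate = 19.68 / 138.87 = 14.17%.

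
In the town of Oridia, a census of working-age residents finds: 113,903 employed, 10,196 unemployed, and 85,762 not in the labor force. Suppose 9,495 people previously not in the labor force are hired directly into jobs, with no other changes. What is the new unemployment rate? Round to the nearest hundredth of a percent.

Initially, labor force = 113,903 + 10,196 = 124,099, so u = 10,196/124,099 = 8.22%.
After the change, employed and labor force both rise by 9,495; unemployed unchanged → E = 123,398, U = 10,196, labor force = 133,594.
New unemployment rate = 10,196 / 133,594 = 7.63%.

New unemployment rate ≈ 7.63%.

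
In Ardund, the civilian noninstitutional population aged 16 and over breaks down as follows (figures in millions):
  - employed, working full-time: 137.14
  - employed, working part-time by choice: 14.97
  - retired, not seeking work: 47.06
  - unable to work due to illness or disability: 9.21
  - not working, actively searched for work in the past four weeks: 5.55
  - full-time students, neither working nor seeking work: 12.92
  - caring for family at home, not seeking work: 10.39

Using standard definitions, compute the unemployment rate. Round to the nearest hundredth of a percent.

Employed = 137.14 + 14.97 = 152.11 million.
Unemployed = 5.55 million.
Labor force = 152.11 + 5.55 = 157.66 million.
Unemployment rate = 5.55 / 157.66 = 3.52%.

Unemployment rate ≈ 3.52%.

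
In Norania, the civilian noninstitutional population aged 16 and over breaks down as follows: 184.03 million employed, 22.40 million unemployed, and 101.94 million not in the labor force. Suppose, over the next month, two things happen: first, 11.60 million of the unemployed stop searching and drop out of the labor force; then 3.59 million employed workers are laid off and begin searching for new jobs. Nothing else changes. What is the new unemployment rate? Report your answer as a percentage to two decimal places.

New unemployment rate ≈ 7.39%.

Initially, labor force = 184.03 + 22.40 = 206.43 million, so u = 22.40/206.43 = 10.85%.
After the first change, unemployed and labor force both fall by 11.60 → E = 184.03, U = 10.80, labor force = 194.83 million.
After the second change, employed falls and unemployed rises by 3.59; labor force unchanged → E = 180.44, U = 14.39, labor force = 194.83 million.
New unemployment rate = 14.39 / 194.83 = 7.39%.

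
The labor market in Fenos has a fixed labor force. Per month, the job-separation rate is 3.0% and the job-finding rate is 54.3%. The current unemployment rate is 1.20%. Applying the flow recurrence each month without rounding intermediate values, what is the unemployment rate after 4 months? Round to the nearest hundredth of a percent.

With a fixed labor force, u_{t+1} = u_t + s·(1−u_t) − f·u_t = u_t·(1−s−f) + s.
Here 1−s−f = 0.427 and s = 0.030.
u_1 = 0.012000 × 0.427 + 0.030 = 0.035124.
u_2 = 0.035124 × 0.427 + 0.030 = 0.044998.
u_3 = 0.044998 × 0.427 + 0.030 = 0.049214.
u_4 = 0.049214 × 0.427 + 0.030 = 0.051014.

Unemployment rate after four months ≈ 5.10%.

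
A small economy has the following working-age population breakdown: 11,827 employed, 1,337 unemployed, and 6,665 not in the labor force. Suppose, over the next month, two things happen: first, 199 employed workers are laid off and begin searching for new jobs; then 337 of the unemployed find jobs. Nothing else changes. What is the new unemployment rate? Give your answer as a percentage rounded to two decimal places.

Initially, labor force = 11,827 + 1,337 = 13,164, so u = 1,337/13,164 = 10.16%.
After the first change, employed falls and unemployed rises by 199; labor force unchanged → E = 11,628, U = 1,536, labor force = 13,164.
After the second change, unemployed falls and employed rises by 337; labor force unchanged → E = 11,965, U = 1,199, labor force = 13,164.
New unemployment rate = 1,199 / 13,164 = 9.11%.

New unemployment rate ≈ 9.11%.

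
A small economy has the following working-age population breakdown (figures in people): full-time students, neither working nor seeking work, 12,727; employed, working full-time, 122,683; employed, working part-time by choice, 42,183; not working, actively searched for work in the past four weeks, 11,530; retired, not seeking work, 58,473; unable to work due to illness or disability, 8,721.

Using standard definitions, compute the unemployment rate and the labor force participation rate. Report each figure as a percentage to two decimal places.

Employed = 122,683 + 42,183 = 164,866.
Unemployed = 11,530.
Labor force = 164,866 + 11,530 = 176,396.
Not in labor force = 12,727 + 58,473 + 8,721 = 79,921 (those not working and not actively searching are outside the labor force).
Civilian working-age population = 176,396 + 79,921 = 256,317.
Unemployment rate = 11,530 / 176,396 = 6.54%.
Labor force participation rate = 176,396 / 256,317 = 68.82%.

Unemployment rate ≈ 6.54%; labor force participation rate ≈ 68.82%.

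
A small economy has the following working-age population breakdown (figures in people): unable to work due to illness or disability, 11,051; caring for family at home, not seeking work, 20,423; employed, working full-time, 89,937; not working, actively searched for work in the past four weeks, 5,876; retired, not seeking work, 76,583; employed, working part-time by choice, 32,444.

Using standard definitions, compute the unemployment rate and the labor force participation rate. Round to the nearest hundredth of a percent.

Employed = 89,937 + 32,444 = 122,381.
Unemployed = 5,876.
Labor force = 122,381 + 5,876 = 128,257.
Not in labor force = 11,051 + 20,423 + 76,583 = 108,057 (those not working and not actively searching are outside the labor force).
Civilian working-age population = 128,257 + 108,057 = 236,314.
Unemployment rate = 5,876 / 128,257 = 4.58%.
Labor force participation rate = 128,257 / 236,314 = 54.27%.

Unemployment rate ≈ 4.58%; labor force participation rate ≈ 54.27%.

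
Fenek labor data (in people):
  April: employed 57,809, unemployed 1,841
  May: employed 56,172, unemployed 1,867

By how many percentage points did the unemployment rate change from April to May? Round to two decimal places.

The unemployment rate changed by +0.13 percentage points.

April: labor force = 57,809 + 1,841 = 59,650; u = 1,841/59,650 = 3.09%.
May: labor force = 56,172 + 1,867 = 58,039; u = 1,867/58,039 = 3.22%.
Change = 3.22% − 3.09% = +0.13 pp.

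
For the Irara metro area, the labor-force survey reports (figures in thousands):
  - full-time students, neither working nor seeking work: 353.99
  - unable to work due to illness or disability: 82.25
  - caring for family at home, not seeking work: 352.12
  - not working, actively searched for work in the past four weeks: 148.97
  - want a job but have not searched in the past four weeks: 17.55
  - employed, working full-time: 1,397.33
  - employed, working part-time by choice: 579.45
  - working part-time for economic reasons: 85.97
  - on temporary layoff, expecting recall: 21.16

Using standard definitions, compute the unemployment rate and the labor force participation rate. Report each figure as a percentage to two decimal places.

Employed = 1,397.33 + 579.45 + 85.97 = 2,062.75 thousand (anyone who worked, including part-time for economic reasons, counts as employed).
Unemployed = 148.97 + 21.16 = 170.13 thousand (jobless and actively searching, or on temporary layoff).
Labor force = 2,062.75 + 170.13 = 2,232.88 thousand.
Not in labor force = 353.99 + 82.25 + 352.12 + 17.55 = 805.91 thousand (those not working and not actively searching are outside the labor force — including those who want a job but have given up searching).
Civilian working-age population = 2,232.88 + 805.91 = 3,038.79 thousand.
Unemployment rate = 170.13 / 2,232.88 = 7.62%.
Labor force participation rate = 2,232.88 / 3,038.79 = 73.48%.

Unemployment rate ≈ 7.62%; labor force participation rate ≈ 73.48%.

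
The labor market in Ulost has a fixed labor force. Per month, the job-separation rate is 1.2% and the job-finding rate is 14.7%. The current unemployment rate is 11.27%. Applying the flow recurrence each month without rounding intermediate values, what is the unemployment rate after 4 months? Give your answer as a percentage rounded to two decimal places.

Unemployment rate after four months ≈ 9.41%.

With a fixed labor force, u_{t+1} = u_t + s·(1−u_t) − f·u_t = u_t·(1−s−f) + s.
Here 1−s−f = 0.841 and s = 0.012.
u_1 = 0.112700 × 0.841 + 0.012 = 0.106781.
u_2 = 0.106781 × 0.841 + 0.012 = 0.101803.
u_3 = 0.101803 × 0.841 + 0.012 = 0.097616.
u_4 = 0.097616 × 0.841 + 0.012 = 0.094095.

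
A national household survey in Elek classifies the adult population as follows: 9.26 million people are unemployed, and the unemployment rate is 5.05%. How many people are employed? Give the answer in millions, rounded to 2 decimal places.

Labor force = U / u = 9.26 / 0.0505 ≈ 183.37 million.
Employed = labor force − unemployed = 183.37 − 9.26 = 174.11 million.

About 174.11 million are employed.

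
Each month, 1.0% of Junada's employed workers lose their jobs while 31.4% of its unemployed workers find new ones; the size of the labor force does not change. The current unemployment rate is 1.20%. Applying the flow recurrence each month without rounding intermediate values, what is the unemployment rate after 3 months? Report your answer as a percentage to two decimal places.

With a fixed labor force, u_{t+1} = u_t + s·(1−u_t) − f·u_t = u_t·(1−s−f) + s.
Here 1−s−f = 0.676 and s = 0.010.
u_1 = 0.012000 × 0.676 + 0.010 = 0.018112.
u_2 = 0.018112 × 0.676 + 0.010 = 0.022244.
u_3 = 0.022244 × 0.676 + 0.010 = 0.025037.

Unemployment rate after three months ≈ 2.50%.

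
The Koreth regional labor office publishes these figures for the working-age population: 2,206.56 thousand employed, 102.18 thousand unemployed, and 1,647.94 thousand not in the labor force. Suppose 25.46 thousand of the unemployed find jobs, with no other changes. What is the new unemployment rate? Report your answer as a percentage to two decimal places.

New unemployment rate ≈ 3.32%.

Initially, labor force = 2,206.56 + 102.18 = 2,308.74 thousand, so u = 102.18/2,308.74 = 4.43%.
After the change, unemployed falls and employed rises by 25.46; labor force unchanged → E = 2,232.02, U = 76.72, labor force = 2,308.74 thousand.
New unemployment rate = 76.72 / 2,308.74 = 3.32%.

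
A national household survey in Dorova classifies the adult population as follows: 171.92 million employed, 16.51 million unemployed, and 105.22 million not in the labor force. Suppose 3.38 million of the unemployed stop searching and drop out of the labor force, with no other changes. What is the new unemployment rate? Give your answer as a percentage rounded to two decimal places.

New unemployment rate ≈ 7.10%.

Initially, labor force = 171.92 + 16.51 = 188.43 million, so u = 16.51/188.43 = 8.76%.
After the change, unemployed and labor force both fall by 3.38 → E = 171.92, U = 13.13, labor force = 185.05 million.
New unemployment rate = 13.13 / 185.05 = 7.10%.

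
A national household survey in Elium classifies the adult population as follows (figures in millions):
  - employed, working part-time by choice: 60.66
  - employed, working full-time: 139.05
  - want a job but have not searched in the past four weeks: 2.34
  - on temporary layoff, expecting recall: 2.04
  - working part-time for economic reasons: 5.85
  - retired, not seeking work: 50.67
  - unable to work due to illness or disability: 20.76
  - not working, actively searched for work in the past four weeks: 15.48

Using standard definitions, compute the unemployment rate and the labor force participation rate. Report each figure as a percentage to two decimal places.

Employed = 60.66 + 139.05 + 5.85 = 205.56 million (anyone who worked, including part-time for economic reasons, counts as employed).
Unemployed = 2.04 + 15.48 = 17.52 million (jobless and actively searching, or on temporary layoff).
Labor force = 205.56 + 17.52 = 223.08 million.
Not in labor force = 2.34 + 50.67 + 20.76 = 73.77 million (those not working and not actively searching are outside the labor force — including those who want a job but have given up searching).
Civilian working-age population = 223.08 + 73.77 = 296.85 million.
Unemployment rate = 17.52 / 223.08 = 7.85%.
Labor force participation rate = 223.08 / 296.85 = 75.15%.

Unemployment rate ≈ 7.85%; labor force participation rate ≈ 75.15%.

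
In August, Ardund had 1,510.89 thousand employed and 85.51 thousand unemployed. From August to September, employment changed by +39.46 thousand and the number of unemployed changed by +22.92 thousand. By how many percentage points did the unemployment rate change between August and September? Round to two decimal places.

The unemployment rate changed by +1.18 percentage points.

August: labor force = 1,510.89 + 85.51 = 1,596.40; u = 85.51/1,596.40 = 5.36%.
September: labor force = 1,550.35 + 108.43 = 1,658.78; u = 108.43/1,658.78 = 6.54%.
Change = 6.54% − 5.36% = +1.18 pp.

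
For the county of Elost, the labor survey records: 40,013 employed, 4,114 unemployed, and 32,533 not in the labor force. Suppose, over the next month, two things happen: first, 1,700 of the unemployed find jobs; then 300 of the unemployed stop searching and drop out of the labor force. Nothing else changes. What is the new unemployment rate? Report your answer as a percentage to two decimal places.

Initially, labor force = 40,013 + 4,114 = 44,127, so u = 4,114/44,127 = 9.32%.
After the first change, unemployed falls and employed rises by 1,700; labor force unchanged → E = 41,713, U = 2,414, labor force = 44,127.
After the second change, unemployed and labor force both fall by 300 → E = 41,713, U = 2,114, labor force = 43,827.
New unemployment rate = 2,114 / 43,827 = 4.82%.

New unemployment rate ≈ 4.82%.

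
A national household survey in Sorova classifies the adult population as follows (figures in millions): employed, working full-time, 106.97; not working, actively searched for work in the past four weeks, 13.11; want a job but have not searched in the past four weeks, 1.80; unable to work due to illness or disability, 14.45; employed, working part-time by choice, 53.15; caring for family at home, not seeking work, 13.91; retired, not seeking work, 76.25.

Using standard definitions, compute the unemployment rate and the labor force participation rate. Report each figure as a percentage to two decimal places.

Unemployment rate ≈ 7.57%; labor force participation rate ≈ 61.95%.

Employed = 106.97 + 53.15 = 160.12 million.
Unemployed = 13.11 million.
Labor force = 160.12 + 13.11 = 173.23 million.
Not in labor force = 1.80 + 14.45 + 13.91 + 76.25 = 106.41 million (those not working and not actively searching are outside the labor force — including those who want a job but have given up searching).
Civilian working-age population = 173.23 + 106.41 = 279.64 million.
Unemployment rate = 13.11 / 173.23 = 7.57%.
Labor force participation rate = 173.23 / 279.64 = 61.95%.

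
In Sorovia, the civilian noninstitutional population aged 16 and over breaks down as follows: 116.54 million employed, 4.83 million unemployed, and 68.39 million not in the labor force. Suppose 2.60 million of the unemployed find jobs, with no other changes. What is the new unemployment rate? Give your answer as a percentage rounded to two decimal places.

Initially, labor force = 116.54 + 4.83 = 121.37 million, so u = 4.83/121.37 = 3.98%.
After the change, unemployed falls and employed rises by 2.60; labor force unchanged → E = 119.14, U = 2.23, labor force = 121.37 million.
New unemployment rate = 2.23 / 121.37 = 1.84%.

New unemployment rate ≈ 1.84%.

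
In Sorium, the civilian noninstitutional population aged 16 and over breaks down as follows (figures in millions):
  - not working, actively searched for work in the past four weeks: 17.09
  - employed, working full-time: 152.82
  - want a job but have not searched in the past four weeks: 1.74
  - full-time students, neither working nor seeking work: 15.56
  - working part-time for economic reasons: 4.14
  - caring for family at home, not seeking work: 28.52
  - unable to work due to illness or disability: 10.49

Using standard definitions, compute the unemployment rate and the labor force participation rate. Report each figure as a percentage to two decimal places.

Employed = 152.82 + 4.14 = 156.96 million (anyone who worked, including part-time for economic reasons, counts as employed).
Unemployed = 17.09 million.
Labor force = 156.96 + 17.09 = 174.05 million.
Not in labor force = 1.74 + 15.56 + 28.52 + 10.49 = 56.31 million (those not working and not actively searching are outside the labor force — including those who want a job but have given up searching).
Civilian working-age population = 174.05 + 56.31 = 230.36 million.
Unemployment rate = 17.09 / 174.05 = 9.82%.
Labor force participation rate = 174.05 / 230.36 = 75.56%.

Unemployment rate ≈ 9.82%; labor force participation rate ≈ 75.56%.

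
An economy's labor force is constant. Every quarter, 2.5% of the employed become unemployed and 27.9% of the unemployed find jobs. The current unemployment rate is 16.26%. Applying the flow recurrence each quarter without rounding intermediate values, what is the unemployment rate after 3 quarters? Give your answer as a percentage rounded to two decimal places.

With a fixed labor force, u_{t+1} = u_t + s·(1−u_t) − f·u_t = u_t·(1−s−f) + s.
Here 1−s−f = 0.696 and s = 0.025.
u_1 = 0.162600 × 0.696 + 0.025 = 0.138170.
u_2 = 0.138170 × 0.696 + 0.025 = 0.121166.
u_3 = 0.121166 × 0.696 + 0.025 = 0.109332.

Unemployment rate after three quarters ≈ 10.93%.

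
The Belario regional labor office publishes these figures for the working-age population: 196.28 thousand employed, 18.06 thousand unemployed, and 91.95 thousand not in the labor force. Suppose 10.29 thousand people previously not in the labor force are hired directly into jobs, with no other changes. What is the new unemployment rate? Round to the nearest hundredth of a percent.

New unemployment rate ≈ 8.04%.

Initially, labor force = 196.28 + 18.06 = 214.34 thousand, so u = 18.06/214.34 = 8.43%.
After the change, employed and labor force both rise by 10.29; unemployed unchanged → E = 206.57, U = 18.06, labor force = 224.63 thousand.
New unemployment rate = 18.06 / 224.63 = 8.04%.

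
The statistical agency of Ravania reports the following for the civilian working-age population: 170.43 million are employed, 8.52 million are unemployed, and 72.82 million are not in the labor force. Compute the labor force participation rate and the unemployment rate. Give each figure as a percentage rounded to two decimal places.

Labor force = employed + unemployed = 170.43 + 8.52 = 178.95 million.
Working-age population = 178.95 + 72.82 = 251.77 million.
Unemployment rate = 8.52 / 178.95 = 4.76%.
Labor force participation rate = 178.95 / 251.77 = 71.08%.

Labor force participation rate ≈ 71.08%; unemployment rate ≈ 4.76%.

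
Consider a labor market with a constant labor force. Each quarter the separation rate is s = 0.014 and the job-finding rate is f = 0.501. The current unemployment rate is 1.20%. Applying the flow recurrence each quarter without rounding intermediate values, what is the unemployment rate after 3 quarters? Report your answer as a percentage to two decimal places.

With a fixed labor force, u_{t+1} = u_t + s·(1−u_t) − f·u_t = u_t·(1−s−f) + s.
Here 1−s−f = 0.485 and s = 0.014.
u_1 = 0.012000 × 0.485 + 0.014 = 0.019820.
u_2 = 0.019820 × 0.485 + 0.014 = 0.023613.
u_3 = 0.023613 × 0.485 + 0.014 = 0.025452.

Unemployment rate after three quarters ≈ 2.55%.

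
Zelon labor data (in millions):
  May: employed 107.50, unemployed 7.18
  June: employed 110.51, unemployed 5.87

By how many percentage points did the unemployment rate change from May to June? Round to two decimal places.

The unemployment rate changed by −1.22 percentage points.

May: labor force = 107.50 + 7.18 = 114.68; u = 7.18/114.68 = 6.26%.
June: labor force = 110.51 + 5.87 = 116.38; u = 5.87/116.38 = 5.04%.
Change = 5.04% − 6.26% = −1.22 pp.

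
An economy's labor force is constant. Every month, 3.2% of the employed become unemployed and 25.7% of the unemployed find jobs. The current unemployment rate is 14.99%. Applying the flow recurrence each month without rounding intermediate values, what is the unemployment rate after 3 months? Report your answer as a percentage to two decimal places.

With a fixed labor force, u_{t+1} = u_t + s·(1−u_t) − f·u_t = u_t·(1−s−f) + s.
Here 1−s−f = 0.711 and s = 0.032.
u_1 = 0.149900 × 0.711 + 0.032 = 0.138579.
u_2 = 0.138579 × 0.711 + 0.032 = 0.130530.
u_3 = 0.130530 × 0.711 + 0.032 = 0.124807.

Unemployment rate after three months ≈ 12.48%.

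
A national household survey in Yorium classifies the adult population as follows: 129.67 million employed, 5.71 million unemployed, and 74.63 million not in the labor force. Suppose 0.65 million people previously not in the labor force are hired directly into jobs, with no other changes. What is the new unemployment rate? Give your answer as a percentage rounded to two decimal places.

New unemployment rate ≈ 4.20%.

Initially, labor force = 129.67 + 5.71 = 135.38 million, so u = 5.71/135.38 = 4.22%.
After the change, employed and labor force both rise by 0.65; unemployed unchanged → E = 130.32, U = 5.71, labor force = 136.03 million.
New unemployment rate = 5.71 / 136.03 = 4.20%.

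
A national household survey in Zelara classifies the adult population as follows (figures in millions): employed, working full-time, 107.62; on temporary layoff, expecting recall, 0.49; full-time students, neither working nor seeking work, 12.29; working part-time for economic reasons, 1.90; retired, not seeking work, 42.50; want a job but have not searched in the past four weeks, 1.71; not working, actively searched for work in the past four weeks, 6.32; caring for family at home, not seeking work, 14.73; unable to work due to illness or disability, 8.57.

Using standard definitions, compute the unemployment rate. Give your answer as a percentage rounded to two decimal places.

Employed = 107.62 + 1.90 = 109.52 million (anyone who worked, including part-time for economic reasons, counts as employed).
Unemployed = 0.49 + 6.32 = 6.81 million (jobless and actively searching, or on temporary layoff).
Labor force = 109.52 + 6.81 = 116.33 million.
Unemployment rate = 6.81 / 116.33 = 5.85%.

Unemployment rate ≈ 5.85%.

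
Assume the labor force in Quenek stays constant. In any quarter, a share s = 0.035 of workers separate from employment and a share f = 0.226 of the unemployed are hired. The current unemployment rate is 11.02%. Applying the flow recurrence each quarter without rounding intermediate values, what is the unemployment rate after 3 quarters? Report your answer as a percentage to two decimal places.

With a fixed labor force, u_{t+1} = u_t + s·(1−u_t) − f·u_t = u_t·(1−s−f) + s.
Here 1−s−f = 0.739 and s = 0.035.
u_1 = 0.110200 × 0.739 + 0.035 = 0.116438.
u_2 = 0.116438 × 0.739 + 0.035 = 0.121048.
u_3 = 0.121048 × 0.739 + 0.035 = 0.124454.

Unemployment rate after three quarters ≈ 12.45%.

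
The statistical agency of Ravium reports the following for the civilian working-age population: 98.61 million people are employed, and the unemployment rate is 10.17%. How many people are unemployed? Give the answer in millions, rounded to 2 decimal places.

About 11.16 million are unemployed.

Let U be the number unemployed. The labor force is E + U, and U/(E+U) = 0.1017.
So U = 0.1017 × 98.61 / (1 − 0.1017) = 10.0286 / 0.8983 ≈ 11.16 million.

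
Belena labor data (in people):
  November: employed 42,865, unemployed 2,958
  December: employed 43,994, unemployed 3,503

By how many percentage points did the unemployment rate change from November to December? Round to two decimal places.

November: labor force = 42,865 + 2,958 = 45,823; u = 2,958/45,823 = 6.46%.
December: labor force = 43,994 + 3,503 = 47,497; u = 3,503/47,497 = 7.38%.
Change = 7.38% − 6.46% = +0.92 pp.

The unemployment rate changed by +0.92 percentage points.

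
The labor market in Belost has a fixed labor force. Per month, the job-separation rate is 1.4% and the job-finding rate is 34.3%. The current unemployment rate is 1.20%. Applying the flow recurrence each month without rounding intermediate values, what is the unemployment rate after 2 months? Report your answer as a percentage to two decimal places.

With a fixed labor force, u_{t+1} = u_t + s·(1−u_t) − f·u_t = u_t·(1−s−f) + s.
Here 1−s−f = 0.643 and s = 0.014.
u_1 = 0.012000 × 0.643 + 0.014 = 0.021716.
u_2 = 0.021716 × 0.643 + 0.014 = 0.027963.

Unemployment rate after two months ≈ 2.80%.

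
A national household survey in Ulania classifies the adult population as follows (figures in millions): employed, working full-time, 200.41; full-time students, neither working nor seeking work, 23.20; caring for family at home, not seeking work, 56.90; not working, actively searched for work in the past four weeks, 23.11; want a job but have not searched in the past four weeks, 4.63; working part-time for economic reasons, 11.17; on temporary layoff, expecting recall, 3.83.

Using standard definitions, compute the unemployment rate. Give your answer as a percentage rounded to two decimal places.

Employed = 200.41 + 11.17 = 211.58 million (anyone who worked, including part-time for economic reasons, counts as employed).
Unemployed = 23.11 + 3.83 = 26.94 million (jobless and actively searching, or on temporary layoff).
Labor force = 211.58 + 26.94 = 238.52 million.
Unemployment rate = 26.94 / 238.52 = 11.29%.

Unemployment rate ≈ 11.29%.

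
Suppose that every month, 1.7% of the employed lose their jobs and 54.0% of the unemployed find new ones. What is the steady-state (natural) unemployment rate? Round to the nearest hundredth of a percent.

Steady-state unemployment rate ≈ 3.05%.

At steady state the flows balance: s·E = f·U, so U/(E+U) = s/(s+f).
u* = 1.7 / (1.7 + 54.0) = 1.7 / 55.70 = 3.05%.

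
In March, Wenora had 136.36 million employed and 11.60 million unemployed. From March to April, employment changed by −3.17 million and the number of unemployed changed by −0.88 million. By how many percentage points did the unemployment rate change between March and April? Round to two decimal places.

March: labor force = 136.36 + 11.60 = 147.96; u = 11.60/147.96 = 7.84%.
April: labor force = 133.19 + 10.72 = 143.91; u = 10.72/143.91 = 7.45%.
Change = 7.45% − 7.84% = −0.39 pp.

The unemployment rate changed by −0.39 percentage points.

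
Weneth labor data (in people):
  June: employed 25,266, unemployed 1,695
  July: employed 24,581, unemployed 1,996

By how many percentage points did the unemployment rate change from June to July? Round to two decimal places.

June: labor force = 25,266 + 1,695 = 26,961; u = 1,695/26,961 = 6.29%.
July: labor force = 24,581 + 1,996 = 26,577; u = 1,996/26,577 = 7.51%.
Change = 7.51% − 6.29% = +1.22 pp.

The unemployment rate changed by +1.22 percentage points.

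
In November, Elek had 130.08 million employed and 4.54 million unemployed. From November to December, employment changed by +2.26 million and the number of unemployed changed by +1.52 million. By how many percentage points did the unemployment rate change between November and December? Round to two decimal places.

The unemployment rate changed by +1.01 percentage points.

November: labor force = 130.08 + 4.54 = 134.62; u = 4.54/134.62 = 3.37%.
December: labor force = 132.34 + 6.06 = 138.40; u = 6.06/138.40 = 4.38%.
Change = 4.38% − 3.37% = +1.01 pp.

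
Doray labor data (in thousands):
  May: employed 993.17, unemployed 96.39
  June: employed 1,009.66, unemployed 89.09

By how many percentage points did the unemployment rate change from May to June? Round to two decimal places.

The unemployment rate changed by −0.74 percentage points.

May: labor force = 993.17 + 96.39 = 1,089.56; u = 96.39/1,089.56 = 8.85%.
June: labor force = 1,009.66 + 89.09 = 1,098.75; u = 89.09/1,098.75 = 8.11%.
Change = 8.11% − 8.85% = −0.74 pp.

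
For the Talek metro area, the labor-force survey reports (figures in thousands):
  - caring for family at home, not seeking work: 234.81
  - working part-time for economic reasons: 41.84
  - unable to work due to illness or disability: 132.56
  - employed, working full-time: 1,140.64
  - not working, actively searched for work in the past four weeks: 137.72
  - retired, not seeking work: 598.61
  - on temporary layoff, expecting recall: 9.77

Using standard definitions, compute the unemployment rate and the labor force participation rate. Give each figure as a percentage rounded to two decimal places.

Employed = 41.84 + 1,140.64 = 1,182.48 thousand (anyone who worked, including part-time for economic reasons, counts as employed).
Unemployed = 137.72 + 9.77 = 147.49 thousand (jobless and actively searching, or on temporary layoff).
Labor force = 1,182.48 + 147.49 = 1,329.97 thousand.
Not in labor force = 234.81 + 132.56 + 598.61 = 965.98 thousand (those not working and not actively searching are outside the labor force).
Civilian working-age population = 1,329.97 + 965.98 = 2,295.95 thousand.
Unemployment rate = 147.49 / 1,329.97 = 11.09%.
Labor force participation rate = 1,329.97 / 2,295.95 = 57.93%.

Unemployment rate ≈ 11.09%; labor force participation rate ≈ 57.93%.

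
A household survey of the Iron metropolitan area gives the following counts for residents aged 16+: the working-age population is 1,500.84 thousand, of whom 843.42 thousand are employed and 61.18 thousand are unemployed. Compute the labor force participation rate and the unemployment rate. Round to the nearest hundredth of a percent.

Labor force = employed + unemployed = 843.42 + 61.18 = 904.60 thousand.
Unemployment rate = 61.18 / 904.60 = 6.76%.
Labor force participation rate = 904.60 / 1,500.84 = 60.27%.

Labor force participation rate ≈ 60.27%; unemployment rate ≈ 6.76%.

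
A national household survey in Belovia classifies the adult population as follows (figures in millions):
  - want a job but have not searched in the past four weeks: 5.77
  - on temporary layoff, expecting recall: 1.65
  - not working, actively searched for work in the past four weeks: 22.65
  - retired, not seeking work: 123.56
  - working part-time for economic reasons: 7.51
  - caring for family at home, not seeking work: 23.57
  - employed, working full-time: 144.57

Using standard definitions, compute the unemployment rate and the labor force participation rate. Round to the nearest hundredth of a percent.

Unemployment rate ≈ 13.78%; labor force participation rate ≈ 53.57%.

Employed = 7.51 + 144.57 = 152.08 million (anyone who worked, including part-time for economic reasons, counts as employed).
Unemployed = 1.65 + 22.65 = 24.30 million (jobless and actively searching, or on temporary layoff).
Labor force = 152.08 + 24.30 = 176.38 million.
Not in labor force = 5.77 + 123.56 + 23.57 = 152.90 million (those not working and not actively searching are outside the labor force — including those who want a job but have given up searching).
Civilian working-age population = 176.38 + 152.90 = 329.28 million.
Unemployment rate = 24.30 / 176.38 = 13.78%.
Labor force participation rate = 176.38 / 329.28 = 53.57%.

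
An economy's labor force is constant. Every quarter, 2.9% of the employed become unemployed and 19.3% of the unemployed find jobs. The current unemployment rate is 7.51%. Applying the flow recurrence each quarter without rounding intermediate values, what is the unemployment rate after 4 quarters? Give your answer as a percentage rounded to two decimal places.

Unemployment rate after four quarters ≈ 11.03%.

With a fixed labor force, u_{t+1} = u_t + s·(1−u_t) − f·u_t = u_t·(1−s−f) + s.
Here 1−s−f = 0.778 and s = 0.029.
u_1 = 0.075100 × 0.778 + 0.029 = 0.087428.
u_2 = 0.087428 × 0.778 + 0.029 = 0.097019.
u_3 = 0.097019 × 0.778 + 0.029 = 0.104481.
u_4 = 0.104481 × 0.778 + 0.029 = 0.110286.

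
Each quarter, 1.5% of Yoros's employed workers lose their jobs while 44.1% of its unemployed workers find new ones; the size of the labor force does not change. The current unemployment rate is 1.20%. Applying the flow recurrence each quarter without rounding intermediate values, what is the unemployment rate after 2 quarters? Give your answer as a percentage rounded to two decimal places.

With a fixed labor force, u_{t+1} = u_t + s·(1−u_t) − f·u_t = u_t·(1−s−f) + s.
Here 1−s−f = 0.544 and s = 0.015.
u_1 = 0.012000 × 0.544 + 0.015 = 0.021528.
u_2 = 0.021528 × 0.544 + 0.015 = 0.026711.

Unemployment rate after two quarters ≈ 2.67%.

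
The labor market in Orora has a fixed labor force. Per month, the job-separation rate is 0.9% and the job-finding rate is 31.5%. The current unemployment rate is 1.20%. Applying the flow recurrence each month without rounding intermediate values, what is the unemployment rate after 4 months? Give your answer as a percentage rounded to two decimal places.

Unemployment rate after four months ≈ 2.45%.

With a fixed labor force, u_{t+1} = u_t + s·(1−u_t) − f·u_t = u_t·(1−s−f) + s.
Here 1−s−f = 0.676 and s = 0.009.
u_1 = 0.012000 × 0.676 + 0.009 = 0.017112.
u_2 = 0.017112 × 0.676 + 0.009 = 0.020568.
u_3 = 0.020568 × 0.676 + 0.009 = 0.022904.
u_4 = 0.022904 × 0.676 + 0.009 = 0.024483.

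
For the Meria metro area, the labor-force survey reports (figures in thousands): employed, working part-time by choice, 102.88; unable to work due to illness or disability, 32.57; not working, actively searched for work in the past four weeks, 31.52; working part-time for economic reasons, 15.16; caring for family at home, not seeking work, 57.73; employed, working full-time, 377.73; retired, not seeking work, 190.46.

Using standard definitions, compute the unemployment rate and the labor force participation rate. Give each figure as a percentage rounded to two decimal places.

Employed = 102.88 + 15.16 + 377.73 = 495.77 thousand (anyone who worked, including part-time for economic reasons, counts as employed).
Unemployed = 31.52 thousand.
Labor force = 495.77 + 31.52 = 527.29 thousand.
Not in labor force = 32.57 + 57.73 + 190.46 = 280.76 thousand (those not working and not actively searching are outside the labor force).
Civilian working-age population = 527.29 + 280.76 = 808.05 thousand.
Unemployment rate = 31.52 / 527.29 = 5.98%.
Labor force participation rate = 527.29 / 808.05 = 65.25%.

Unemployment rate ≈ 5.98%; labor force participation rate ≈ 65.25%.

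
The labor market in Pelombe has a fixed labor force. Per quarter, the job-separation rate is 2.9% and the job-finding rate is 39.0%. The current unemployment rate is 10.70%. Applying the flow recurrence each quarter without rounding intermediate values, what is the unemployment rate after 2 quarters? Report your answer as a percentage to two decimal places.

Unemployment rate after two quarters ≈ 8.20%.

With a fixed labor force, u_{t+1} = u_t + s·(1−u_t) − f·u_t = u_t·(1−s−f) + s.
Here 1−s−f = 0.581 and s = 0.029.
u_1 = 0.107000 × 0.581 + 0.029 = 0.091167.
u_2 = 0.091167 × 0.581 + 0.029 = 0.081968.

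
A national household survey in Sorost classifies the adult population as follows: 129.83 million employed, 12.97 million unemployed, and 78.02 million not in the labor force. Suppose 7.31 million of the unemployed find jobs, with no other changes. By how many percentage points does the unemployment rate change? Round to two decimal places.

The unemployment rate changes by −5.12 percentage points.

Initially, labor force = 129.83 + 12.97 = 142.80 million, so u = 12.97/142.80 = 9.08%.
After the change, unemployed falls and employed rises by 7.31; labor force unchanged → E = 137.14, U = 5.66, labor force = 142.80 million.
New unemployment rate = 5.66 / 142.80 = 3.96%.
Change = 3.96% − 9.08% = −5.12 percentage points.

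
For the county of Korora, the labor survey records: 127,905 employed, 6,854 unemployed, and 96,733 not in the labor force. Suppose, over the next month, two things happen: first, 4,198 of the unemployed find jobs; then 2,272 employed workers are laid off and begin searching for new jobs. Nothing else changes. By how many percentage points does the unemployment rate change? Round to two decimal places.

The unemployment rate changes by −1.43 percentage points.

Initially, labor force = 127,905 + 6,854 = 134,759, so u = 6,854/134,759 = 5.09%.
After the first change, unemployed falls and employed rises by 4,198; labor force unchanged → E = 132,103, U = 2,656, labor force = 134,759.
After the second change, employed falls and unemployed rises by 2,272; labor force unchanged → E = 129,831, U = 4,928, labor force = 134,759.
New unemployment rate = 4,928 / 134,759 = 3.66%.
Change = 3.66% − 5.09% = −1.43 percentage points.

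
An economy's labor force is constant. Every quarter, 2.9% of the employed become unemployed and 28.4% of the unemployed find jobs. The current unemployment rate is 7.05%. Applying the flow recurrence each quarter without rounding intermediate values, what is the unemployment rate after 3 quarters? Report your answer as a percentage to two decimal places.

Unemployment rate after three quarters ≈ 8.55%.

With a fixed labor force, u_{t+1} = u_t + s·(1−u_t) − f·u_t = u_t·(1−s−f) + s.
Here 1−s−f = 0.687 and s = 0.029.
u_1 = 0.070500 × 0.687 + 0.029 = 0.077434.
u_2 = 0.077434 × 0.687 + 0.029 = 0.082197.
u_3 = 0.082197 × 0.687 + 0.029 = 0.085469.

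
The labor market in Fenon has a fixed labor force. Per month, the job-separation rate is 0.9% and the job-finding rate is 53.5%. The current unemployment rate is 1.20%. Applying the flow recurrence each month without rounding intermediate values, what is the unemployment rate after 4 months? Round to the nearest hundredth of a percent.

With a fixed labor force, u_{t+1} = u_t + s·(1−u_t) − f·u_t = u_t·(1−s−f) + s.
Here 1−s−f = 0.456 and s = 0.009.
u_1 = 0.012000 × 0.456 + 0.009 = 0.014472.
u_2 = 0.014472 × 0.456 + 0.009 = 0.015599.
u_3 = 0.015599 × 0.456 + 0.009 = 0.016113.
u_4 = 0.016113 × 0.456 + 0.009 = 0.016348.

Unemployment rate after four months ≈ 1.63%.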